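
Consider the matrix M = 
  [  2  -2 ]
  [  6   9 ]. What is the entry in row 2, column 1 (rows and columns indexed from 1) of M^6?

186186

Characteristic polynomial: t^2 - 11t + 30 = (t - 6)(t - 5), so the eigenvalues are 5, 6.
t=5: eigenvector (2, -3).
t=6: eigenvector (1, -2).
P = [[2, 1], [-3, -2]], D = diag(5, 6), P⁻¹ = [[2, 1], [-3, -2]].
M⁶ = P·diag(15625, 46656)·P⁻¹ = [[-77468, -62062], [186186, 139749]].
The requested entry is 186186.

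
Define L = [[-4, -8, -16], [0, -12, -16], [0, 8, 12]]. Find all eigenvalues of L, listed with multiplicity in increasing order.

Characteristic polynomial: p(r) = r^3 + 4r^2 - 16r - 64 = (r - 4)(r + 4)^2.
Roots (with multiplicity): -4, -4, 4.

-4, -4, 4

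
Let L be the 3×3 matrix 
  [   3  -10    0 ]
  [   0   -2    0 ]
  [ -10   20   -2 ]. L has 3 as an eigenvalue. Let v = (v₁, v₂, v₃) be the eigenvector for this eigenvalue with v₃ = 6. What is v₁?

-3

L − 3I = [[0, -10, 0], [0, -5, 0], [-10, 20, -5]].
Solving (L − 3I)v = 0 gives the eigenspace spanned by (-3, 0, 6).
With v₃ = 6, v = (-3, 0, 6), so v₁ = -3.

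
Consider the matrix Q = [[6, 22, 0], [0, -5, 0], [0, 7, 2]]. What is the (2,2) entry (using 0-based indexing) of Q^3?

Characteristic polynomial: r^3 - 3r^2 - 28r + 60 = (r - 6)(r - 2)(r + 5), so the eigenvalues are -5, 2, 6.
r=6: eigenvector (1, 0, 0).
r=-5: eigenvector (-2, 1, -1).
r=2: eigenvector (0, 0, 1).
P = [[1, -2, 0], [0, 1, 0], [0, -1, 1]], D = diag(6, -5, 2), P⁻¹ = [[1, 2, 0], [0, 1, 0], [0, 1, 1]].
Q³ = P·diag(216, -125, 8)·P⁻¹ = [[216, 682, 0], [0, -125, 0], [0, 133, 8]].
The requested entry is 8.

8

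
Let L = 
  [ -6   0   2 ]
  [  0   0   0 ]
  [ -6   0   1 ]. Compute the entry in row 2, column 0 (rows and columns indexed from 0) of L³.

Characteristic polynomial: μ^3 + 5μ^2 + 6μ = μ(μ + 2)(μ + 3), so the eigenvalues are -3, -2, 0.
μ=-2: eigenvector (1, 0, 2).
μ=-3: eigenvector (-2, 0, -3).
μ=0: eigenvector (0, 1, 0).
P = [[1, -2, 0], [0, 0, 1], [2, -3, 0]], D = diag(-2, -3, 0), P⁻¹ = [[-3, 0, 2], [-2, 0, 1], [0, 1, 0]].
L³ = P·diag(-8, -27, 0)·P⁻¹ = [[-84, 0, 38], [0, 0, 0], [-114, 0, 49]].
The requested entry is -114.

-114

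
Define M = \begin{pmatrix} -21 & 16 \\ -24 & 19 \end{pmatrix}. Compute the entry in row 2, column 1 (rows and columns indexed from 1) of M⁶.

44688

Characteristic polynomial: t^2 + 2t - 15 = (t - 3)(t + 5), so the eigenvalues are -5, 3.
t=3: eigenvector (2, 3).
t=-5: eigenvector (1, 1).
P = [[2, 1], [3, 1]], D = diag(3, -5), P⁻¹ = [[-1, 1], [3, -2]].
M⁶ = P·diag(729, 15625)·P⁻¹ = [[45417, -29792], [44688, -29063]].
The requested entry is 44688.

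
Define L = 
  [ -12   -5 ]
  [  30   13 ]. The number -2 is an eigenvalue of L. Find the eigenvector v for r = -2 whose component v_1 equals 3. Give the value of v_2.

-6

L + 2I = [[-10, -5], [30, 15]].
Solving (L + 2I)v = 0 gives the eigenspace spanned by (3, -6).
With v_1 = 3, v = (3, -6), so v_2 = -6.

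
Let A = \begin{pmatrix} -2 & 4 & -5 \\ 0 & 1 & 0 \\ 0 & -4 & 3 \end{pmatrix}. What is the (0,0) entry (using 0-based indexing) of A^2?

Characteristic polynomial: s^3 - 2s^2 - 5s + 6 = (s - 3)(s - 1)(s + 2), so the eigenvalues are -2, 1, 3.
s=-2: eigenvector (1, 0, 0).
s=1: eigenvector (-2, 1, 2).
s=3: eigenvector (-1, 0, 1).
P = [[1, -2, -1], [0, 1, 0], [0, 2, 1]], D = diag(-2, 1, 3), P⁻¹ = [[1, 0, 1], [0, 1, 0], [0, -2, 1]].
A² = P·diag(4, 1, 9)·P⁻¹ = [[4, 16, -5], [0, 1, 0], [0, -16, 9]].
The requested entry is 4.

4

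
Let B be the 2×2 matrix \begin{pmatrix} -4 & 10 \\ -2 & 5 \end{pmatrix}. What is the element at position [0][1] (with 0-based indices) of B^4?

Characteristic polynomial: s^2 - s = s(s - 1), so the eigenvalues are 0, 1.
s=1: eigenvector (2, 1).
s=0: eigenvector (5, 2).
P = [[2, 5], [1, 2]], D = diag(1, 0), P⁻¹ = [[-2, 5], [1, -2]].
B⁴ = P·diag(1, 0)·P⁻¹ = [[-4, 10], [-2, 5]].
The requested entry is 10.

10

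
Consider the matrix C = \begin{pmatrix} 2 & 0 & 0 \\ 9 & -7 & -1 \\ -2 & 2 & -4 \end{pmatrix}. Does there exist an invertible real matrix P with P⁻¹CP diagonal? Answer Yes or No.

Characteristic polynomial: p(t) = t^3 + 9t^2 + 8t - 60 = (t - 2)(t + 5)(t + 6).
All 3 eigenvalues are distinct, so C is diagonalizable.

Yes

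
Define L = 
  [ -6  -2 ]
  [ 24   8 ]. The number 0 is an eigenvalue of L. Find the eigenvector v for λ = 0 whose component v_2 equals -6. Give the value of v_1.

L = [[-6, -2], [24, 8]].
Solving (L)v = 0 gives the eigenspace spanned by (2, -6).
With v_2 = -6, v = (2, -6), so v_1 = 2.

2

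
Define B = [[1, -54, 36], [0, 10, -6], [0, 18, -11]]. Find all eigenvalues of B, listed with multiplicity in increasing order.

Characteristic polynomial: p(r) = r^3 - 3r + 2 = (r - 1)^2(r + 2).
Roots (with multiplicity): -2, 1, 1.

-2, 1, 1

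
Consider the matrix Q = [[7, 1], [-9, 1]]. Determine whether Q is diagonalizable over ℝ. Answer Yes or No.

No

Characteristic polynomial: p(s) = s^2 - 8s + 16 = (s - 4)^2.
s = 4 has algebraic multiplicity 2; rank(Q − 4I) = 1, so geometric multiplicity = 1.
Geometric multiplicity < algebraic multiplicity, so Q is not diagonalizable.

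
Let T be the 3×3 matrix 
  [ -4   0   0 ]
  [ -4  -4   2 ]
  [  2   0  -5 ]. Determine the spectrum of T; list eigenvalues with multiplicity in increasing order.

Characteristic polynomial: p(s) = s^3 + 13s^2 + 56s + 80 = (s + 4)^2(s + 5).
Roots (with multiplicity): -5, -4, -4.

-5, -4, -4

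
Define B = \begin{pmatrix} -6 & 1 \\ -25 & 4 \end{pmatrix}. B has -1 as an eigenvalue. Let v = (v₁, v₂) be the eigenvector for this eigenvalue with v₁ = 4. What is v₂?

B + 1I = [[-5, 1], [-25, 5]].
Solving (B + 1I)v = 0 gives the eigenspace spanned by (4, 20).
With v₁ = 4, v = (4, 20), so v₂ = 20.

20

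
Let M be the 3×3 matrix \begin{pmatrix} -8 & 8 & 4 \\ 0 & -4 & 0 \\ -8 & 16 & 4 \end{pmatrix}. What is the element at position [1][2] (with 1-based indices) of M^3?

Characteristic polynomial: s^3 + 8s^2 + 16s = s(s + 4)^2, so the eigenvalues are -4, -4, 0.
s=-4: eigenvector (1, 0, 1).
s=-4: eigenvector (0, 1, -2).
s=0: eigenvector (-1, 0, -2).
P = [[1, 0, -1], [0, 1, 0], [1, -2, -2]], D = diag(-4, -4, 0), P⁻¹ = [[2, -2, -1], [0, 1, 0], [1, -2, -1]].
M³ = P·diag(-64, -64, 0)·P⁻¹ = [[-128, 128, 64], [0, -64, 0], [-128, 256, 64]].
The requested entry is 128.

128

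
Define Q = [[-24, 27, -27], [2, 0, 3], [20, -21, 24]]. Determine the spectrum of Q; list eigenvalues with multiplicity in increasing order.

-6, 3, 3

Characteristic polynomial: p(s) = s^3 - 27s + 54 = (s - 3)^2(s + 6).
Roots (with multiplicity): -6, 3, 3.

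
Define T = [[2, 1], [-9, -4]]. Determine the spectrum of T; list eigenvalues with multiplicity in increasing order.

-1, -1

Characteristic polynomial: p(λ) = λ^2 + 2λ + 1 = (λ + 1)^2.
Roots (with multiplicity): -1, -1.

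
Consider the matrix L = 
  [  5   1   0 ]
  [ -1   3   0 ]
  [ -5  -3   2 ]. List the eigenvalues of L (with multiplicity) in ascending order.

Characteristic polynomial: p(r) = r^3 - 10r^2 + 32r - 32 = (r - 4)^2(r - 2).
Roots (with multiplicity): 2, 4, 4.

2, 4, 4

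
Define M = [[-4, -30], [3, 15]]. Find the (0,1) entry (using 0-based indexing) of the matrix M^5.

-139530

Characteristic polynomial: μ^2 - 11μ + 30 = (μ - 6)(μ - 5), so the eigenvalues are 5, 6.
μ=5: eigenvector (10, -3).
μ=6: eigenvector (-3, 1).
P = [[10, -3], [-3, 1]], D = diag(5, 6), P⁻¹ = [[1, 3], [3, 10]].
M⁵ = P·diag(3125, 7776)·P⁻¹ = [[-38734, -139530], [13953, 49635]].
The requested entry is -139530.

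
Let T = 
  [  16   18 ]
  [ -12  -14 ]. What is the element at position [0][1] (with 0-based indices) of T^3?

Characteristic polynomial: μ^2 - 2μ - 8 = (μ - 4)(μ + 2), so the eigenvalues are -2, 4.
μ=-2: eigenvector (1, -1).
μ=4: eigenvector (3, -2).
P = [[1, 3], [-1, -2]], D = diag(-2, 4), P⁻¹ = [[-2, -3], [1, 1]].
T³ = P·diag(-8, 64)·P⁻¹ = [[208, 216], [-144, -152]].
The requested entry is 216.

216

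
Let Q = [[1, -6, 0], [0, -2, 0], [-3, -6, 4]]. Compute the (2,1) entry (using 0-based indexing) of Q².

6

Characteristic polynomial: t^3 - 3t^2 - 6t + 8 = (t - 4)(t - 1)(t + 2), so the eigenvalues are -2, 1, 4.
t=1: eigenvector (1, 0, 1).
t=-2: eigenvector (2, 1, 2).
t=4: eigenvector (0, 0, 1).
P = [[1, 2, 0], [0, 1, 0], [1, 2, 1]], D = diag(1, -2, 4), P⁻¹ = [[1, -2, 0], [0, 1, 0], [-1, 0, 1]].
Q² = P·diag(1, 4, 16)·P⁻¹ = [[1, 6, 0], [0, 4, 0], [-15, 6, 16]].
The requested entry is 6.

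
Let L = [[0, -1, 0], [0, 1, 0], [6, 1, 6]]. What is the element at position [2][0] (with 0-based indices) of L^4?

1296

Characteristic polynomial: s^3 - 7s^2 + 6s = s(s - 6)(s - 1), so the eigenvalues are 0, 1, 6.
s=0: eigenvector (1, 0, -1).
s=1: eigenvector (-1, 1, 1).
s=6: eigenvector (0, 0, 1).
P = [[1, -1, 0], [0, 1, 0], [-1, 1, 1]], D = diag(0, 1, 6), P⁻¹ = [[1, 1, 0], [0, 1, 0], [1, 0, 1]].
L⁴ = P·diag(0, 1, 1296)·P⁻¹ = [[0, -1, 0], [0, 1, 0], [1296, 1, 1296]].
The requested entry is 1296.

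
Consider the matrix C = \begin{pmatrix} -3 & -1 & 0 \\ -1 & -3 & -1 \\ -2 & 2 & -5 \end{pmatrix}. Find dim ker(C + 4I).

C + 4I = [[1, -1, 0], [-1, 1, -1], [-2, 2, -1]].
This matrix has rank 2, so its null space has dimension 3 − 2 = 1.

1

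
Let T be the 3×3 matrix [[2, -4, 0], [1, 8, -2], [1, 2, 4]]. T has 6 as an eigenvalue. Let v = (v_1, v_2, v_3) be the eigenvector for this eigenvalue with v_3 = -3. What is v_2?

T − 6I = [[-4, -4, 0], [1, 2, -2], [1, 2, -2]].
Solving (T − 6I)v = 0 gives the eigenspace spanned by (6, -6, -3).
With v_3 = -3, v = (6, -6, -3), so v_2 = -6.

-6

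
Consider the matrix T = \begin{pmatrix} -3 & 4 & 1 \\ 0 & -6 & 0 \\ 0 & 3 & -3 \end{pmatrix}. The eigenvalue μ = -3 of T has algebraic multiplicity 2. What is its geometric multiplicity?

T + 3I = [[0, 4, 1], [0, -3, 0], [0, 3, 0]].
This matrix has rank 2, so its null space has dimension 3 − 2 = 1.

1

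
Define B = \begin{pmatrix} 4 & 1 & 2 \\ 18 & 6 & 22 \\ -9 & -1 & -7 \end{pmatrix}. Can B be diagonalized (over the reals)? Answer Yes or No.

Characteristic polynomial: p(λ) = λ^3 - 3λ^2 - 24λ + 80 = (λ - 4)^2(λ + 5).
λ = 4 has algebraic multiplicity 2; rank(B − 4I) = 2, so geometric multiplicity = 1.
Geometric multiplicity < algebraic multiplicity, so B is not diagonalizable.

No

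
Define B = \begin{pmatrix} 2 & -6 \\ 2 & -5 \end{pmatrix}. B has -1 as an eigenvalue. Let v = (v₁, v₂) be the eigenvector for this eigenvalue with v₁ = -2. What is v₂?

B + 1I = [[3, -6], [2, -4]].
Solving (B + 1I)v = 0 gives the eigenspace spanned by (-2, -1).
With v₁ = -2, v = (-2, -1), so v₂ = -1.

-1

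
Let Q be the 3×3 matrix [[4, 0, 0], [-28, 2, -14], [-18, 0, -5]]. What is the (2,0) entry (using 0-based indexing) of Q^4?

Characteristic polynomial: t^3 - t^2 - 22t + 40 = (t - 4)(t - 2)(t + 5), so the eigenvalues are -5, 2, 4.
t=4: eigenvector (1, 0, -2).
t=2: eigenvector (0, 1, 0).
t=-5: eigenvector (0, 2, 1).
P = [[1, 0, 0], [0, 1, 2], [-2, 0, 1]], D = diag(4, 2, -5), P⁻¹ = [[1, 0, 0], [-4, 1, -2], [2, 0, 1]].
Q⁴ = P·diag(256, 16, 625)·P⁻¹ = [[256, 0, 0], [2436, 16, 1218], [738, 0, 625]].
The requested entry is 738.

738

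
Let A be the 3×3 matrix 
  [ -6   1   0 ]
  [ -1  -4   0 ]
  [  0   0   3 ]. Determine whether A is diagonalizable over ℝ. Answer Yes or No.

No

Characteristic polynomial: p(r) = r^3 + 7r^2 - 5r - 75 = (r - 3)(r + 5)^2.
r = -5 has algebraic multiplicity 2; rank(A + 5I) = 2, so geometric multiplicity = 1.
Geometric multiplicity < algebraic multiplicity, so A is not diagonalizable.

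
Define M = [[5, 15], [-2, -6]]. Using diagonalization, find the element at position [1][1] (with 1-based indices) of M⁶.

-5

Characteristic polynomial: λ^2 + λ = λ(λ + 1), so the eigenvalues are -1, 0.
λ=0: eigenvector (-3, 1).
λ=-1: eigenvector (-5, 2).
P = [[-3, -5], [1, 2]], D = diag(0, -1), P⁻¹ = [[-2, -5], [1, 3]].
M⁶ = P·diag(0, 1)·P⁻¹ = [[-5, -15], [2, 6]].
The requested entry is -5.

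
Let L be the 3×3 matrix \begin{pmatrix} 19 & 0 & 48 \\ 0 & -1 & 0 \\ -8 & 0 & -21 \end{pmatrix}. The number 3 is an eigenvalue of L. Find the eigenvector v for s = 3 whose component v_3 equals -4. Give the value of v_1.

L − 3I = [[16, 0, 48], [0, -4, 0], [-8, 0, -24]].
Solving (L − 3I)v = 0 gives the eigenspace spanned by (12, 0, -4).
With v_3 = -4, v = (12, 0, -4), so v_1 = 12.

12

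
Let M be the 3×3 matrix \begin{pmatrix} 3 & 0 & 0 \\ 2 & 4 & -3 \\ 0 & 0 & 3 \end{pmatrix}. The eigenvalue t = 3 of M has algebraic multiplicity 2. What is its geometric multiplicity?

M − 3I = [[0, 0, 0], [2, 1, -3], [0, 0, 0]].
This matrix has rank 1, so its null space has dimension 3 − 1 = 2.

2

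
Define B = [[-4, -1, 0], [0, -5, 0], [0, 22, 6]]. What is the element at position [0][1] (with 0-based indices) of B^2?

Characteristic polynomial: s^3 + 3s^2 - 34s - 120 = (s - 6)(s + 4)(s + 5), so the eigenvalues are -5, -4, 6.
s=-4: eigenvector (1, 0, 0).
s=-5: eigenvector (1, 1, -2).
s=6: eigenvector (0, 0, 1).
P = [[1, 1, 0], [0, 1, 0], [0, -2, 1]], D = diag(-4, -5, 6), P⁻¹ = [[1, -1, 0], [0, 1, 0], [0, 2, 1]].
B² = P·diag(16, 25, 36)·P⁻¹ = [[16, 9, 0], [0, 25, 0], [0, 22, 36]].
The requested entry is 9.

9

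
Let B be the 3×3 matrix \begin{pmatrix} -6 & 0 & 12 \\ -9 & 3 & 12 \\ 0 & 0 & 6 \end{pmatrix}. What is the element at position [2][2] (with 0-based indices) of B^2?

Characteristic polynomial: s^3 - 3s^2 - 36s + 108 = (s - 6)(s - 3)(s + 6), so the eigenvalues are -6, 3, 6.
s=-6: eigenvector (1, 1, 0).
s=3: eigenvector (0, 1, 0).
s=6: eigenvector (1, 1, 1).
P = [[1, 0, 1], [1, 1, 1], [0, 0, 1]], D = diag(-6, 3, 6), P⁻¹ = [[1, 0, -1], [-1, 1, 0], [0, 0, 1]].
B² = P·diag(36, 9, 36)·P⁻¹ = [[36, 0, 0], [27, 9, 0], [0, 0, 36]].
The requested entry is 36.

36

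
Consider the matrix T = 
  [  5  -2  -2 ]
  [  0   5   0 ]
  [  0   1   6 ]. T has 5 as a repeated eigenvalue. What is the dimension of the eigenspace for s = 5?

T − 5I = [[0, -2, -2], [0, 0, 0], [0, 1, 1]].
This matrix has rank 1, so its null space has dimension 3 − 1 = 2.

2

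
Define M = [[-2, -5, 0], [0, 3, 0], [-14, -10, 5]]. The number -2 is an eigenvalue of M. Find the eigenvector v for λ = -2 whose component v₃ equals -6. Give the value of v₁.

-3

M + 2I = [[0, -5, 0], [0, 5, 0], [-14, -10, 7]].
Solving (M + 2I)v = 0 gives the eigenspace spanned by (-3, 0, -6).
With v₃ = -6, v = (-3, 0, -6), so v₁ = -3.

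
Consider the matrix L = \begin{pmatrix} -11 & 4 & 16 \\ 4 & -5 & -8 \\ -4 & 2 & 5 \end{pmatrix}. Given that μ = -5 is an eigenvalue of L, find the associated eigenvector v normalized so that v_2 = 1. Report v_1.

L + 5I = [[-6, 4, 16], [4, 0, -8], [-4, 2, 10]].
Solving (L + 5I)v = 0 gives the eigenspace spanned by (-2, 1, -1).
With v_2 = 1, v = (-2, 1, -1), so v_1 = -2.

-2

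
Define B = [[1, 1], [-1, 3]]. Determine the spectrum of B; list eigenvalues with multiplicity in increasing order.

Characteristic polynomial: p(r) = r^2 - 4r + 4 = (r - 2)^2.
Roots (with multiplicity): 2, 2.

2, 2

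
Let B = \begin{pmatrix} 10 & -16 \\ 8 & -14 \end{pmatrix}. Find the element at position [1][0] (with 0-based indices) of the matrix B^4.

Characteristic polynomial: s^2 + 4s - 12 = (s - 2)(s + 6), so the eigenvalues are -6, 2.
s=2: eigenvector (-2, -1).
s=-6: eigenvector (-1, -1).
P = [[-2, -1], [-1, -1]], D = diag(2, -6), P⁻¹ = [[-1, 1], [1, -2]].
B⁴ = P·diag(16, 1296)·P⁻¹ = [[-1264, 2560], [-1280, 2576]].
The requested entry is -1280.

-1280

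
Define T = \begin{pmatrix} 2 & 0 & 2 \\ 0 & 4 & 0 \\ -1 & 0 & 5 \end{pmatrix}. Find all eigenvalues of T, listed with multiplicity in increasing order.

3, 4, 4

Characteristic polynomial: p(λ) = λ^3 - 11λ^2 + 40λ - 48 = (λ - 4)^2(λ - 3).
Roots (with multiplicity): 3, 4, 4.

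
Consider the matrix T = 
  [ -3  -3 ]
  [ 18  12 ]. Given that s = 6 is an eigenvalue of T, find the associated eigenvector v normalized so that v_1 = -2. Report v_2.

6

T − 6I = [[-9, -3], [18, 6]].
Solving (T − 6I)v = 0 gives the eigenspace spanned by (-2, 6).
With v_1 = -2, v = (-2, 6), so v_2 = 6.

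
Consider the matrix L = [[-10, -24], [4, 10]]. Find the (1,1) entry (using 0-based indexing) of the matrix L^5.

160

Characteristic polynomial: μ^2 - 4 = (μ - 2)(μ + 2), so the eigenvalues are -2, 2.
μ=2: eigenvector (-2, 1).
μ=-2: eigenvector (-3, 1).
P = [[-2, -3], [1, 1]], D = diag(2, -2), P⁻¹ = [[1, 3], [-1, -2]].
L⁵ = P·diag(32, -32)·P⁻¹ = [[-160, -384], [64, 160]].
The requested entry is 160.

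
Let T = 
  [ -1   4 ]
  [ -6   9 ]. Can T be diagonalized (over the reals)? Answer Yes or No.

Yes

Characteristic polynomial: p(s) = s^2 - 8s + 15 = (s - 5)(s - 3).
All 2 eigenvalues are distinct, so T is diagonalizable.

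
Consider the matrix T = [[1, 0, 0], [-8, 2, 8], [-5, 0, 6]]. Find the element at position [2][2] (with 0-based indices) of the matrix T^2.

36

Characteristic polynomial: r^3 - 9r^2 + 20r - 12 = (r - 6)(r - 2)(r - 1), so the eigenvalues are 1, 2, 6.
r=2: eigenvector (0, 1, 0).
r=1: eigenvector (1, 0, 1).
r=6: eigenvector (0, 2, 1).
P = [[0, 1, 0], [1, 0, 2], [0, 1, 1]], D = diag(2, 1, 6), P⁻¹ = [[2, 1, -2], [1, 0, 0], [-1, 0, 1]].
T² = P·diag(4, 1, 36)·P⁻¹ = [[1, 0, 0], [-64, 4, 64], [-35, 0, 36]].
The requested entry is 36.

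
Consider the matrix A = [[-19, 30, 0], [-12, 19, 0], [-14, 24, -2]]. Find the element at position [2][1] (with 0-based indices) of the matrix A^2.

Characteristic polynomial: λ^3 + 2λ^2 - λ - 2 = (λ - 1)(λ + 1)(λ + 2), so the eigenvalues are -2, -1, 1.
λ=-2: eigenvector (0, 0, 1).
λ=-1: eigenvector (5, 3, 2).
λ=1: eigenvector (-3, -2, -2).
P = [[0, 5, -3], [0, 3, -2], [1, 2, -2]], D = diag(-2, -1, 1), P⁻¹ = [[2, -4, 1], [2, -3, 0], [3, -5, 0]].
A² = P·diag(4, 1, 1)·P⁻¹ = [[1, 0, 0], [0, 1, 0], [6, -12, 4]].
The requested entry is -12.

-12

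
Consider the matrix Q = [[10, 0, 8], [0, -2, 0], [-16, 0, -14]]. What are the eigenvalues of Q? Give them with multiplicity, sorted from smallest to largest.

Characteristic polynomial: p(λ) = λ^3 + 6λ^2 - 4λ - 24 = (λ - 2)(λ + 2)(λ + 6).
Roots (with multiplicity): -6, -2, 2.

-6, -2, 2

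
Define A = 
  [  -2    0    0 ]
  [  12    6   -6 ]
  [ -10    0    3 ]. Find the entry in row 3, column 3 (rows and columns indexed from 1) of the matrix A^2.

9

Characteristic polynomial: t^3 - 7t^2 + 36 = (t - 6)(t - 3)(t + 2), so the eigenvalues are -2, 3, 6.
t=-2: eigenvector (1, 0, 2).
t=6: eigenvector (0, 1, 0).
t=3: eigenvector (0, 2, 1).
P = [[1, 0, 0], [0, 1, 2], [2, 0, 1]], D = diag(-2, 6, 3), P⁻¹ = [[1, 0, 0], [4, 1, -2], [-2, 0, 1]].
A² = P·diag(4, 36, 9)·P⁻¹ = [[4, 0, 0], [108, 36, -54], [-10, 0, 9]].
The requested entry is 9.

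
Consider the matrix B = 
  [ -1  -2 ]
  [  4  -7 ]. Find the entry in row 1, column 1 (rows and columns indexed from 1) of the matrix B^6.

Characteristic polynomial: s^2 + 8s + 15 = (s + 3)(s + 5), so the eigenvalues are -5, -3.
s=-3: eigenvector (1, 1).
s=-5: eigenvector (1, 2).
P = [[1, 1], [1, 2]], D = diag(-3, -5), P⁻¹ = [[2, -1], [-1, 1]].
B⁶ = P·diag(729, 15625)·P⁻¹ = [[-14167, 14896], [-29792, 30521]].
The requested entry is -14167.

-14167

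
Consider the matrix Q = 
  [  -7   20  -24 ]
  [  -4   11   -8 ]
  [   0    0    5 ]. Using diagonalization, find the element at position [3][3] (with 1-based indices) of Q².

Characteristic polynomial: s^3 - 9s^2 + 23s - 15 = (s - 5)(s - 3)(s - 1), so the eigenvalues are 1, 3, 5.
s=1: eigenvector (5, 2, 0).
s=3: eigenvector (2, 1, 0).
s=5: eigenvector (-2, 0, 1).
P = [[5, 2, -2], [2, 1, 0], [0, 0, 1]], D = diag(1, 3, 5), P⁻¹ = [[1, -2, 2], [-2, 5, -4], [0, 0, 1]].
Q² = P·diag(1, 9, 25)·P⁻¹ = [[-31, 80, -112], [-16, 41, -32], [0, 0, 25]].
The requested entry is 25.

25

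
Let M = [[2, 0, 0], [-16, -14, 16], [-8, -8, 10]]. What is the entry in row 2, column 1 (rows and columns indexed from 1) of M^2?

Characteristic polynomial: t^3 + 2t^2 - 20t + 24 = (t - 2)^2(t + 6), so the eigenvalues are -6, 2, 2.
t=2: eigenvector (1, -2, -1).
t=2: eigenvector (-1, 3, 2).
t=-6: eigenvector (0, -2, -1).
P = [[1, -1, 0], [-2, 3, -2], [-1, 2, -1]], D = diag(2, 2, -6), P⁻¹ = [[1, -1, 2], [0, -1, 2], [-1, -1, 1]].
M² = P·diag(4, 4, 36)·P⁻¹ = [[4, 0, 0], [64, 68, -64], [32, 32, -28]].
The requested entry is 64.

64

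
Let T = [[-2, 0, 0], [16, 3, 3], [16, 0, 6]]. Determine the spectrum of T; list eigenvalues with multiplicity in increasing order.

-2, 3, 6

Characteristic polynomial: p(λ) = λ^3 - 7λ^2 + 36 = (λ - 6)(λ - 3)(λ + 2).
Roots (with multiplicity): -2, 3, 6.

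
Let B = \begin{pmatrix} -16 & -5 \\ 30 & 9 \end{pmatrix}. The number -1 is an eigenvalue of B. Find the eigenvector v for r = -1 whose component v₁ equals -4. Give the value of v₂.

12

B + 1I = [[-15, -5], [30, 10]].
Solving (B + 1I)v = 0 gives the eigenspace spanned by (-4, 12).
With v₁ = -4, v = (-4, 12), so v₂ = 12.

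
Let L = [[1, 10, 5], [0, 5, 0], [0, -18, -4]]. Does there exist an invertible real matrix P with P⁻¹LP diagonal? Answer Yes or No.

Characteristic polynomial: p(λ) = λ^3 - 2λ^2 - 19λ + 20 = (λ - 5)(λ - 1)(λ + 4).
All 3 eigenvalues are distinct, so L is diagonalizable.

Yes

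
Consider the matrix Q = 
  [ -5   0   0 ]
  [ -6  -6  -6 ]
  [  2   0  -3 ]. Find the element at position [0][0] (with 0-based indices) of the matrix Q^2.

Characteristic polynomial: μ^3 + 14μ^2 + 63μ + 90 = (μ + 3)(μ + 5)(μ + 6), so the eigenvalues are -6, -5, -3.
μ=-5: eigenvector (1, 0, -1).
μ=-6: eigenvector (0, 1, 0).
μ=-3: eigenvector (0, -2, 1).
P = [[1, 0, 0], [0, 1, -2], [-1, 0, 1]], D = diag(-5, -6, -3), P⁻¹ = [[1, 0, 0], [2, 1, 2], [1, 0, 1]].
Q² = P·diag(25, 36, 9)·P⁻¹ = [[25, 0, 0], [54, 36, 54], [-16, 0, 9]].
The requested entry is 25.

25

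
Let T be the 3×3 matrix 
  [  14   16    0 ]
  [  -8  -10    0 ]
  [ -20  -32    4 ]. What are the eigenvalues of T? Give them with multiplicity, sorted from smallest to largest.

Characteristic polynomial: p(s) = s^3 - 8s^2 + 4s + 48 = (s - 6)(s - 4)(s + 2).
Roots (with multiplicity): -2, 4, 6.

-2, 4, 6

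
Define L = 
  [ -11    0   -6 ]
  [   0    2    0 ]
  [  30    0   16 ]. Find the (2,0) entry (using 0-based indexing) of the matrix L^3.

Characteristic polynomial: μ^3 - 7μ^2 + 14μ - 8 = (μ - 4)(μ - 2)(μ - 1), so the eigenvalues are 1, 2, 4.
μ=4: eigenvector (-2, 0, 5).
μ=2: eigenvector (0, 1, 0).
μ=1: eigenvector (1, 0, -2).
P = [[-2, 0, 1], [0, 1, 0], [5, 0, -2]], D = diag(4, 2, 1), P⁻¹ = [[2, 0, 1], [0, 1, 0], [5, 0, 2]].
L³ = P·diag(64, 8, 1)·P⁻¹ = [[-251, 0, -126], [0, 8, 0], [630, 0, 316]].
The requested entry is 630.

630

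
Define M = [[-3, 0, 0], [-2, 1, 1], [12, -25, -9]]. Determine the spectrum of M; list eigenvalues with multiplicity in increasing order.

-4, -4, -3

Characteristic polynomial: p(s) = s^3 + 11s^2 + 40s + 48 = (s + 3)(s + 4)^2.
Roots (with multiplicity): -4, -4, -3.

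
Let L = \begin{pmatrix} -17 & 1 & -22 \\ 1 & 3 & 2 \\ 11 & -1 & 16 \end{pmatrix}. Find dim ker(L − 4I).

L − 4I = [[-21, 1, -22], [1, -1, 2], [11, -1, 12]].
This matrix has rank 2, so its null space has dimension 3 − 2 = 1.

1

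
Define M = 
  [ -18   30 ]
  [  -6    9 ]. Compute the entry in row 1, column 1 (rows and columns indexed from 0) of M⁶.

Characteristic polynomial: λ^2 + 9λ + 18 = (λ + 3)(λ + 6), so the eigenvalues are -6, -3.
λ=-6: eigenvector (5, 2).
λ=-3: eigenvector (2, 1).
P = [[5, 2], [2, 1]], D = diag(-6, -3), P⁻¹ = [[1, -2], [-2, 5]].
M⁶ = P·diag(46656, 729)·P⁻¹ = [[230364, -459270], [91854, -182979]].
The requested entry is -182979.

-182979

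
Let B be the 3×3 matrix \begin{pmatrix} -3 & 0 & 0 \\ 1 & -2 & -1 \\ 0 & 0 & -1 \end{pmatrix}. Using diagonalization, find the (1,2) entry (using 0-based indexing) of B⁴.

Characteristic polynomial: μ^3 + 6μ^2 + 11μ + 6 = (μ + 1)(μ + 2)(μ + 3), so the eigenvalues are -3, -2, -1.
μ=-3: eigenvector (1, -1, 0).
μ=-1: eigenvector (0, -1, 1).
μ=-2: eigenvector (0, 1, 0).
P = [[1, 0, 0], [-1, -1, 1], [0, 1, 0]], D = diag(-3, -1, -2), P⁻¹ = [[1, 0, 0], [0, 0, 1], [1, 1, 1]].
B⁴ = P·diag(81, 1, 16)·P⁻¹ = [[81, 0, 0], [-65, 16, 15], [0, 0, 1]].
The requested entry is 15.

15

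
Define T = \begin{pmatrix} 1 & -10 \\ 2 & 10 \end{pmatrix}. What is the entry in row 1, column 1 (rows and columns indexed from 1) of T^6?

Characteristic polynomial: r^2 - 11r + 30 = (r - 6)(r - 5), so the eigenvalues are 5, 6.
r=5: eigenvector (5, -2).
r=6: eigenvector (-2, 1).
P = [[5, -2], [-2, 1]], D = diag(5, 6), P⁻¹ = [[1, 2], [2, 5]].
T⁶ = P·diag(15625, 46656)·P⁻¹ = [[-108499, -310310], [62062, 170780]].
The requested entry is -108499.

-108499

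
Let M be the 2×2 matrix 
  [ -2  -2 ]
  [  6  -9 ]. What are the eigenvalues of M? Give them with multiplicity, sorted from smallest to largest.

-6, -5

Characteristic polynomial: p(s) = s^2 + 11s + 30 = (s + 5)(s + 6).
Roots (with multiplicity): -6, -5.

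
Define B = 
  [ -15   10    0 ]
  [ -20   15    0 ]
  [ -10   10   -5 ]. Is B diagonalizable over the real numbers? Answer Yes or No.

Characteristic polynomial: p(t) = t^3 + 5t^2 - 25t - 125 = (t - 5)(t + 5)^2.
t = -5 has algebraic multiplicity 2; rank(B + 5I) = 1, so geometric multiplicity = 2.
Every eigenvalue has geometric = algebraic multiplicity, so B is diagonalizable.

Yes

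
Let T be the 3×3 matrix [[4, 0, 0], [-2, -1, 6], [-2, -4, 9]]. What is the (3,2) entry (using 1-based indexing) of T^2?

Characteristic polynomial: λ^3 - 12λ^2 + 47λ - 60 = (λ - 5)(λ - 4)(λ - 3), so the eigenvalues are 3, 4, 5.
λ=4: eigenvector (1, 2, 2).
λ=3: eigenvector (0, 3, 2).
λ=5: eigenvector (0, 1, 1).
P = [[1, 0, 0], [2, 3, 1], [2, 2, 1]], D = diag(4, 3, 5), P⁻¹ = [[1, 0, 0], [0, 1, -1], [-2, -2, 3]].
T² = P·diag(16, 9, 25)·P⁻¹ = [[16, 0, 0], [-18, -23, 48], [-18, -32, 57]].
The requested entry is -32.

-32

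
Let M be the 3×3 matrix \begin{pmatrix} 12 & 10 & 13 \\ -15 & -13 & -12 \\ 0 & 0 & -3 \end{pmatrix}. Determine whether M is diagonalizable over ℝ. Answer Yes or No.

Characteristic polynomial: p(λ) = λ^3 + 4λ^2 - 3λ - 18 = (λ - 2)(λ + 3)^2.
λ = -3 has algebraic multiplicity 2; rank(M + 3I) = 2, so geometric multiplicity = 1.
Geometric multiplicity < algebraic multiplicity, so M is not diagonalizable.

No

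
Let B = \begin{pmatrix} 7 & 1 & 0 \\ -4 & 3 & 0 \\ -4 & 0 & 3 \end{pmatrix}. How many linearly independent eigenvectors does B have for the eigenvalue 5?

1

B − 5I = [[2, 1, 0], [-4, -2, 0], [-4, 0, -2]].
This matrix has rank 2, so its null space has dimension 3 − 2 = 1.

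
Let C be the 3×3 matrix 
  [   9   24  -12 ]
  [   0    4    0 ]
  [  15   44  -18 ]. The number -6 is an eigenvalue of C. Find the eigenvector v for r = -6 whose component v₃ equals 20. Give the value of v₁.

16

C + 6I = [[15, 24, -12], [0, 10, 0], [15, 44, -12]].
Solving (C + 6I)v = 0 gives the eigenspace spanned by (16, 0, 20).
With v₃ = 20, v = (16, 0, 20), so v₁ = 16.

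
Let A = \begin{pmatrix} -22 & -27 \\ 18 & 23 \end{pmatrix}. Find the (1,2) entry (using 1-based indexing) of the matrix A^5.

Characteristic polynomial: μ^2 - μ - 20 = (μ - 5)(μ + 4), so the eigenvalues are -4, 5.
μ=-4: eigenvector (-3, 2).
μ=5: eigenvector (-1, 1).
P = [[-3, -1], [2, 1]], D = diag(-4, 5), P⁻¹ = [[-1, -1], [2, 3]].
A⁵ = P·diag(-1024, 3125)·P⁻¹ = [[-9322, -12447], [8298, 11423]].
The requested entry is -12447.

-12447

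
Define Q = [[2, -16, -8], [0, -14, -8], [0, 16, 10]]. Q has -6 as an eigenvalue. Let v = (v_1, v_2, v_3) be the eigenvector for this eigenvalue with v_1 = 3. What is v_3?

Q + 6I = [[8, -16, -8], [0, -8, -8], [0, 16, 16]].
Solving (Q + 6I)v = 0 gives the eigenspace spanned by (3, 3, -3).
With v_1 = 3, v = (3, 3, -3), so v_3 = -3.

-3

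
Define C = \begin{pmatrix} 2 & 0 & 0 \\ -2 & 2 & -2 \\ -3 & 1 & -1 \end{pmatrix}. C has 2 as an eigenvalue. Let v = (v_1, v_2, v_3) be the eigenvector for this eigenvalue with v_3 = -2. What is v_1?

C − 2I = [[0, 0, 0], [-2, 0, -2], [-3, 1, -3]].
Solving (C − 2I)v = 0 gives the eigenspace spanned by (2, 0, -2).
With v_3 = -2, v = (2, 0, -2), so v_1 = 2.

2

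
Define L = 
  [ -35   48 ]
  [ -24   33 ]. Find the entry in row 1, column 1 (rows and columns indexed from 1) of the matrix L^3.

Characteristic polynomial: r^2 + 2r - 3 = (r - 1)(r + 3), so the eigenvalues are -3, 1.
r=-3: eigenvector (3, 2).
r=1: eigenvector (4, 3).
P = [[3, 4], [2, 3]], D = diag(-3, 1), P⁻¹ = [[3, -4], [-2, 3]].
L³ = P·diag(-27, 1)·P⁻¹ = [[-251, 336], [-168, 225]].
The requested entry is -251.

-251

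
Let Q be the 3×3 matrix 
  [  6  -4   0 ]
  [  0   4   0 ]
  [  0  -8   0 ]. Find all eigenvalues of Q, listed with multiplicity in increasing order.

0, 4, 6

Characteristic polynomial: p(t) = t^3 - 10t^2 + 24t = t(t - 6)(t - 4).
Roots (with multiplicity): 0, 4, 6.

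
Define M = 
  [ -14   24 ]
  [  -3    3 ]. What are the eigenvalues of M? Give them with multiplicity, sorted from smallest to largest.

-6, -5

Characteristic polynomial: p(λ) = λ^2 + 11λ + 30 = (λ + 5)(λ + 6).
Roots (with multiplicity): -6, -5.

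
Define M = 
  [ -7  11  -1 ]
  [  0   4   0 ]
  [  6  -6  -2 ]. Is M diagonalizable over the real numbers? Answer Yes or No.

Yes

Characteristic polynomial: p(s) = s^3 + 5s^2 - 16s - 80 = (s - 4)(s + 4)(s + 5).
All 3 eigenvalues are distinct, so M is diagonalizable.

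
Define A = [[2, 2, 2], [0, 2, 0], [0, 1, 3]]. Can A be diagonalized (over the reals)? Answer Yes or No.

Yes

Characteristic polynomial: p(μ) = μ^3 - 7μ^2 + 16μ - 12 = (μ - 3)(μ - 2)^2.
μ = 2 has algebraic multiplicity 2; rank(A − 2I) = 1, so geometric multiplicity = 2.
Every eigenvalue has geometric = algebraic multiplicity, so A is diagonalizable.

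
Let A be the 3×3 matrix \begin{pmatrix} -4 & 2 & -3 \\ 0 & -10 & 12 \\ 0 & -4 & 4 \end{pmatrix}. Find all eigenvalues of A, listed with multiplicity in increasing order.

Characteristic polynomial: p(r) = r^3 + 10r^2 + 32r + 32 = (r + 2)(r + 4)^2.
Roots (with multiplicity): -4, -4, -2.

-4, -4, -2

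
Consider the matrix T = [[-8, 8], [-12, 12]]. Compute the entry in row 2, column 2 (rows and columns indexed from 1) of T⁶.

Characteristic polynomial: λ^2 - 4λ = λ(λ - 4), so the eigenvalues are 0, 4.
λ=0: eigenvector (1, 1).
λ=4: eigenvector (2, 3).
P = [[1, 2], [1, 3]], D = diag(0, 4), P⁻¹ = [[3, -2], [-1, 1]].
T⁶ = P·diag(0, 4096)·P⁻¹ = [[-8192, 8192], [-12288, 12288]].
The requested entry is 12288.

12288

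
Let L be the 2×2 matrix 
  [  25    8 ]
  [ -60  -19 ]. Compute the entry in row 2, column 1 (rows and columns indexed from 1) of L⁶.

Characteristic polynomial: s^2 - 6s + 5 = (s - 5)(s - 1), so the eigenvalues are 1, 5.
s=5: eigenvector (2, -5).
s=1: eigenvector (1, -3).
P = [[2, 1], [-5, -3]], D = diag(5, 1), P⁻¹ = [[3, 1], [-5, -2]].
L⁶ = P·diag(15625, 1)·P⁻¹ = [[93745, 31248], [-234360, -78119]].
The requested entry is -234360.

-234360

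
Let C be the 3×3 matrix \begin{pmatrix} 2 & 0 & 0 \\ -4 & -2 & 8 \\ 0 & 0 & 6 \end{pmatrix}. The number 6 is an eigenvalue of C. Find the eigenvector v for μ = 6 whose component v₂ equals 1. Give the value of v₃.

C − 6I = [[-4, 0, 0], [-4, -8, 8], [0, 0, 0]].
Solving (C − 6I)v = 0 gives the eigenspace spanned by (0, 1, 1).
With v₂ = 1, v = (0, 1, 1), so v₃ = 1.

1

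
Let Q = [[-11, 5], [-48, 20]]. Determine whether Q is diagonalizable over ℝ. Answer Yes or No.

Characteristic polynomial: p(s) = s^2 - 9s + 20 = (s - 5)(s - 4).
All 2 eigenvalues are distinct, so Q is diagonalizable.

Yes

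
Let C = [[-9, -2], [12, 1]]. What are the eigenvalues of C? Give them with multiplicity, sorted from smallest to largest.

Characteristic polynomial: p(t) = t^2 + 8t + 15 = (t + 3)(t + 5).
Roots (with multiplicity): -5, -3.

-5, -3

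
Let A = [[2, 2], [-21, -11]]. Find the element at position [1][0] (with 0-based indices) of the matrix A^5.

Characteristic polynomial: μ^2 + 9μ + 20 = (μ + 4)(μ + 5), so the eigenvalues are -5, -4.
μ=-4: eigenvector (1, -3).
μ=-5: eigenvector (-2, 7).
P = [[1, -2], [-3, 7]], D = diag(-4, -5), P⁻¹ = [[7, 2], [3, 1]].
A⁵ = P·diag(-1024, -3125)·P⁻¹ = [[11582, 4202], [-44121, -15731]].
The requested entry is -44121.

-44121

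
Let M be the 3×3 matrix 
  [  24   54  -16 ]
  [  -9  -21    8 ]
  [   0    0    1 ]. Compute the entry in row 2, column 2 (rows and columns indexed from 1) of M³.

-513

Characteristic polynomial: t^3 - 4t^2 - 15t + 18 = (t - 6)(t - 1)(t + 3), so the eigenvalues are -3, 1, 6.
t=-3: eigenvector (-2, 1, 0).
t=6: eigenvector (3, -1, 0).
t=1: eigenvector (-4, 2, 1).
P = [[-2, 3, -4], [1, -1, 2], [0, 0, 1]], D = diag(-3, 6, 1), P⁻¹ = [[1, 3, -2], [1, 2, 0], [0, 0, 1]].
M³ = P·diag(-27, 216, 1)·P⁻¹ = [[702, 1458, -112], [-243, -513, 56], [0, 0, 1]].
The requested entry is -513.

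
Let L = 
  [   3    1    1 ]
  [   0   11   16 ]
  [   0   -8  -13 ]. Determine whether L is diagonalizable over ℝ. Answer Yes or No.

No

Characteristic polynomial: p(λ) = λ^3 - λ^2 - 21λ + 45 = (λ - 3)^2(λ + 5).
λ = 3 has algebraic multiplicity 2; rank(L − 3I) = 2, so geometric multiplicity = 1.
Geometric multiplicity < algebraic multiplicity, so L is not diagonalizable.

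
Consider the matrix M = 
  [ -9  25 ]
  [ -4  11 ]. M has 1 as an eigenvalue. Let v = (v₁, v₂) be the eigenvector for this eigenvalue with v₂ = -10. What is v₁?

M − 1I = [[-10, 25], [-4, 10]].
Solving (M − 1I)v = 0 gives the eigenspace spanned by (-25, -10).
With v₂ = -10, v = (-25, -10), so v₁ = -25.

-25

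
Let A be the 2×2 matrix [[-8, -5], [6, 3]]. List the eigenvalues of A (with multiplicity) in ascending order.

-3, -2

Characteristic polynomial: p(μ) = μ^2 + 5μ + 6 = (μ + 2)(μ + 3).
Roots (with multiplicity): -3, -2.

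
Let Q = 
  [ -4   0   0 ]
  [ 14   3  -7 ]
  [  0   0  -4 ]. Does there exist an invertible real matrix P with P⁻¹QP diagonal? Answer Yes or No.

Yes

Characteristic polynomial: p(λ) = λ^3 + 5λ^2 - 8λ - 48 = (λ - 3)(λ + 4)^2.
λ = -4 has algebraic multiplicity 2; rank(Q + 4I) = 1, so geometric multiplicity = 2.
Every eigenvalue has geometric = algebraic multiplicity, so Q is diagonalizable.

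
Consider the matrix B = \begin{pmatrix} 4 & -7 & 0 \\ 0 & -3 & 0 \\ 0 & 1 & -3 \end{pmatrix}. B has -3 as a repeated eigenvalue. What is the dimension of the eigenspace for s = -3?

1

B + 3I = [[7, -7, 0], [0, 0, 0], [0, 1, 0]].
This matrix has rank 2, so its null space has dimension 3 − 2 = 1.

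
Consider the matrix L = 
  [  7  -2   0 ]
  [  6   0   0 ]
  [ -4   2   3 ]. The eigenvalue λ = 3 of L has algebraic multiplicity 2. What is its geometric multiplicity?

2

L − 3I = [[4, -2, 0], [6, -3, 0], [-4, 2, 0]].
This matrix has rank 1, so its null space has dimension 3 − 1 = 2.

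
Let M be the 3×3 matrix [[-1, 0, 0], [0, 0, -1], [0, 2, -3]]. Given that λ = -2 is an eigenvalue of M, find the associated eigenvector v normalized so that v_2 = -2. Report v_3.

-4

M + 2I = [[1, 0, 0], [0, 2, -1], [0, 2, -1]].
Solving (M + 2I)v = 0 gives the eigenspace spanned by (0, -2, -4).
With v_2 = -2, v = (0, -2, -4), so v_3 = -4.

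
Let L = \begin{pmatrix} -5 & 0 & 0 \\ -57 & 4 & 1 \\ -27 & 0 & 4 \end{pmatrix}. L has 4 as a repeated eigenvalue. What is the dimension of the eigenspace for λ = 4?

1

L − 4I = [[-9, 0, 0], [-57, 0, 1], [-27, 0, 0]].
This matrix has rank 2, so its null space has dimension 3 − 2 = 1.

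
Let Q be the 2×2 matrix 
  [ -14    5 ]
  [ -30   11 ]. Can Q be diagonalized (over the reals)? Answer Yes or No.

Characteristic polynomial: p(s) = s^2 + 3s - 4 = (s - 1)(s + 4).
All 2 eigenvalues are distinct, so Q is diagonalizable.

Yes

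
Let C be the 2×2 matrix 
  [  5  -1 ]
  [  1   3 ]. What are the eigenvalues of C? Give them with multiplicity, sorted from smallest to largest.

Characteristic polynomial: p(λ) = λ^2 - 8λ + 16 = (λ - 4)^2.
Roots (with multiplicity): 4, 4.

4, 4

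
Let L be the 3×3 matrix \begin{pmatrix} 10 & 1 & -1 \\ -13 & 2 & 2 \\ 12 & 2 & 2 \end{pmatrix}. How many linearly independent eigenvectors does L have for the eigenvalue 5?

1

L − 5I = [[5, 1, -1], [-13, -3, 2], [12, 2, -3]].
This matrix has rank 2, so its null space has dimension 3 − 2 = 1.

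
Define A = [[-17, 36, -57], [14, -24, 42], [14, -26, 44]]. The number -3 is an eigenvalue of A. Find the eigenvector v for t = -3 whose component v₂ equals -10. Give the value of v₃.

A + 3I = [[-14, 36, -57], [14, -21, 42], [14, -26, 47]].
Solving (A + 3I)v = 0 gives the eigenspace spanned by (15, -10, -10).
With v₂ = -10, v = (15, -10, -10), so v₃ = -10.

-10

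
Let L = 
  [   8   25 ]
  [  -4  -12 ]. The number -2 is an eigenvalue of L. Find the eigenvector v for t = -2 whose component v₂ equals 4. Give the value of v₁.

L + 2I = [[10, 25], [-4, -10]].
Solving (L + 2I)v = 0 gives the eigenspace spanned by (-10, 4).
With v₂ = 4, v = (-10, 4), so v₁ = -10.

-10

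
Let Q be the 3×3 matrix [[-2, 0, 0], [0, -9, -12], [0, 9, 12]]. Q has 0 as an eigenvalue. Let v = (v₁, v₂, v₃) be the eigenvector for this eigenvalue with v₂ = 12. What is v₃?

-9

Q = [[-2, 0, 0], [0, -9, -12], [0, 9, 12]].
Solving (Q)v = 0 gives the eigenspace spanned by (0, 12, -9).
With v₂ = 12, v = (0, 12, -9), so v₃ = -9.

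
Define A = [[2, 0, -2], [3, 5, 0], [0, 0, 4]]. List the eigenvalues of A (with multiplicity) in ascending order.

2, 4, 5

Characteristic polynomial: p(s) = s^3 - 11s^2 + 38s - 40 = (s - 5)(s - 4)(s - 2).
Roots (with multiplicity): 2, 4, 5.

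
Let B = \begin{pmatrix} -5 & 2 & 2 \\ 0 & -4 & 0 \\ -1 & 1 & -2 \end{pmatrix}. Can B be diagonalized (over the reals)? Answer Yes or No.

Characteristic polynomial: p(s) = s^3 + 11s^2 + 40s + 48 = (s + 3)(s + 4)^2.
s = -4 has algebraic multiplicity 2; rank(B + 4I) = 2, so geometric multiplicity = 1.
Geometric multiplicity < algebraic multiplicity, so B is not diagonalizable.

No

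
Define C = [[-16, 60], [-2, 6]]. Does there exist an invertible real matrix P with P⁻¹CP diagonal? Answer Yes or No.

Yes

Characteristic polynomial: p(λ) = λ^2 + 10λ + 24 = (λ + 4)(λ + 6).
All 2 eigenvalues are distinct, so C is diagonalizable.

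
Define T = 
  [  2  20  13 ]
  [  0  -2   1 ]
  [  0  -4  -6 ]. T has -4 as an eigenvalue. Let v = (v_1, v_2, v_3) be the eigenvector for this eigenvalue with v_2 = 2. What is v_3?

-4

T + 4I = [[6, 20, 13], [0, 2, 1], [0, -4, -2]].
Solving (T + 4I)v = 0 gives the eigenspace spanned by (2, 2, -4).
With v_2 = 2, v = (2, 2, -4), so v_3 = -4.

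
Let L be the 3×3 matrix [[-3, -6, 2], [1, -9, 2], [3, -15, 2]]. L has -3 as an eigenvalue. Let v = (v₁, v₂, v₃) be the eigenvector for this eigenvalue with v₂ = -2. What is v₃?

L + 3I = [[0, -6, 2], [1, -6, 2], [3, -15, 5]].
Solving (L + 3I)v = 0 gives the eigenspace spanned by (0, -2, -6).
With v₂ = -2, v = (0, -2, -6), so v₃ = -6.

-6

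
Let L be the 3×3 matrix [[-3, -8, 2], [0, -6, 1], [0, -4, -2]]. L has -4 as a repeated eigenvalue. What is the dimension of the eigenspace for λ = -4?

L + 4I = [[1, -8, 2], [0, -2, 1], [0, -4, 2]].
This matrix has rank 2, so its null space has dimension 3 − 2 = 1.

1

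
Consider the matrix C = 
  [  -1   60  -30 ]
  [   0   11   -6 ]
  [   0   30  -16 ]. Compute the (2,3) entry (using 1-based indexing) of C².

30

Characteristic polynomial: μ^3 + 6μ^2 + 9μ + 4 = (μ + 1)^2(μ + 4), so the eigenvalues are -4, -1, -1.
μ=-1: eigenvector (-7, -2, -4).
μ=-4: eigenvector (10, 2, 5).
μ=-1: eigenvector (4, 1, 2).
P = [[-7, 10, 4], [-2, 2, 1], [-4, 5, 2]], D = diag(-1, -4, -1), P⁻¹ = [[1, 0, -2], [0, -2, 1], [2, 5, -6]].
C² = P·diag(1, 16, 1)·P⁻¹ = [[1, -300, 150], [0, -59, 30], [0, -150, 76]].
The requested entry is 30.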